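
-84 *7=-588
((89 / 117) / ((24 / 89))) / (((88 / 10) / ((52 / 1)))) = 39605 / 2376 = 16.67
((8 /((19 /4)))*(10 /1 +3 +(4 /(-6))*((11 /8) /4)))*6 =2452 /19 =129.05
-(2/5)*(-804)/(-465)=-536/775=-0.69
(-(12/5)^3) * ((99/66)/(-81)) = 32/125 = 0.26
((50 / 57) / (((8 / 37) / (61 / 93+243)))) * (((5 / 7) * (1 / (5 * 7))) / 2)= 5240125 / 519498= 10.09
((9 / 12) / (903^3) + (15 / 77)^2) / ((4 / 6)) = 4508047021 / 79194696504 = 0.06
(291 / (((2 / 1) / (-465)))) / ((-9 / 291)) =4375185 / 2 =2187592.50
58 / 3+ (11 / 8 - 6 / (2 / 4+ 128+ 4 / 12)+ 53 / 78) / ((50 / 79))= 90464473 / 4019600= 22.51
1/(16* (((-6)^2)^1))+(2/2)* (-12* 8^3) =-3538943/576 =-6144.00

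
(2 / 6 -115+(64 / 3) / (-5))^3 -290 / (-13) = -73811179202 / 43875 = -1682306.08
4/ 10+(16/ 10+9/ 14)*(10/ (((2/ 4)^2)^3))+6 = 50464/ 35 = 1441.83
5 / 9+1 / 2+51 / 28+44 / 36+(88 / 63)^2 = 96055 / 15876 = 6.05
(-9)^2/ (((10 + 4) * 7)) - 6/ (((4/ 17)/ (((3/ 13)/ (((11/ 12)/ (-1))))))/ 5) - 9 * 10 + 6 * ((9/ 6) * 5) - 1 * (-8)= -4.08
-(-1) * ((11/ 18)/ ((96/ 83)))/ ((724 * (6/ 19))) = 17347/ 7506432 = 0.00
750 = 750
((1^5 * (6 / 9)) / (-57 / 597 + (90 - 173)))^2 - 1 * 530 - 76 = -372834440495 / 615238416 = -606.00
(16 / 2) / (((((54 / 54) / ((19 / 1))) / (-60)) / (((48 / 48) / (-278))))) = 4560 / 139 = 32.81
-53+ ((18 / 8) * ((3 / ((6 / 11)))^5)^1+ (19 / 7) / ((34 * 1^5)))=171679541 / 15232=11270.98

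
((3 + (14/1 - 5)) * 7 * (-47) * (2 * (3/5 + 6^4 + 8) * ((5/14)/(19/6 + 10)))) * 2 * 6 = -264885984/79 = -3352987.14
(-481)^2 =231361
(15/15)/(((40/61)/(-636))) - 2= -9719/10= -971.90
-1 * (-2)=2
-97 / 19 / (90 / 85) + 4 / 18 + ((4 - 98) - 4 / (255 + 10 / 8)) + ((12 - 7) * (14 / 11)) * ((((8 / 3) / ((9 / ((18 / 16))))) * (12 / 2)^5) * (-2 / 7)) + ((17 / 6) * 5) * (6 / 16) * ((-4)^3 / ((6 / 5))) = -19645323967 / 3856050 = -5094.68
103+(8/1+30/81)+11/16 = 48409/432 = 112.06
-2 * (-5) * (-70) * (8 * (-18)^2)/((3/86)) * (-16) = 832204800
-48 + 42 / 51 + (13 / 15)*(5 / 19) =-45493 / 969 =-46.95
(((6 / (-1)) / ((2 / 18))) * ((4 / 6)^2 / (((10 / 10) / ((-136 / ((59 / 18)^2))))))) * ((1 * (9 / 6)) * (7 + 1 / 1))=12690432 / 3481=3645.63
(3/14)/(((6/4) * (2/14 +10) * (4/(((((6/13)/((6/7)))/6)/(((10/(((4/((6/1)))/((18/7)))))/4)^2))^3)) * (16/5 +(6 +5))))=80707214/362028803657567596875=0.00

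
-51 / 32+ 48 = 1485 / 32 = 46.41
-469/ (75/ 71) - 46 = -36749/ 75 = -489.99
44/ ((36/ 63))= 77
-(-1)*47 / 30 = 47 / 30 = 1.57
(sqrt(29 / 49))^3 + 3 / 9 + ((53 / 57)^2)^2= 29 * sqrt(29) / 343 + 11409148 / 10556001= 1.54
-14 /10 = -7 /5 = -1.40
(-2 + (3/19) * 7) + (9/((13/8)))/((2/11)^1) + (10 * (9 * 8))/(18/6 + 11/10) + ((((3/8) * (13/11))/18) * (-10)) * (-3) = 183506679/891176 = 205.92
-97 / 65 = -1.49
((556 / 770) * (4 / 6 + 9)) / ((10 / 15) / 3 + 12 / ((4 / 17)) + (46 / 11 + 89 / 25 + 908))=60465 / 8376326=0.01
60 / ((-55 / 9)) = -108 / 11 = -9.82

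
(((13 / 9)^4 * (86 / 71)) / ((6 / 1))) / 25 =1228123 / 34937325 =0.04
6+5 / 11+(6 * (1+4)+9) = 500 / 11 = 45.45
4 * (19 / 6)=12.67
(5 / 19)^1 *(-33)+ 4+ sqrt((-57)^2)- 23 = 557 / 19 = 29.32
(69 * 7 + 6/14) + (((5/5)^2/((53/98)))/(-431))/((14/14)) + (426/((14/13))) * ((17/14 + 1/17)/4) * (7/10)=571.56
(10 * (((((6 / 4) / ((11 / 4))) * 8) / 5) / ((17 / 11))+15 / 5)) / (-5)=-7.13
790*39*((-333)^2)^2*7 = 2651958187130070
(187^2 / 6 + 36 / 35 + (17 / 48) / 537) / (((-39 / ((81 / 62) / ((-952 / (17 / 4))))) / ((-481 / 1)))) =-583734278181 / 1392133120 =-419.31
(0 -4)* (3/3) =-4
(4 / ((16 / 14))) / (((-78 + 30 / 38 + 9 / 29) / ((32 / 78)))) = -0.02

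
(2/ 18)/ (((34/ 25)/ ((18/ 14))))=25/ 238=0.11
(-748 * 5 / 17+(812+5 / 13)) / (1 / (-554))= -328181.08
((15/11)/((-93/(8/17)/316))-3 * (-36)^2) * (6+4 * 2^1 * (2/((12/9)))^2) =-541233024/5797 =-93364.33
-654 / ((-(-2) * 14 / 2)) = -327 / 7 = -46.71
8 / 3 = 2.67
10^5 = 100000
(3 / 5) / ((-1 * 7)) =-0.09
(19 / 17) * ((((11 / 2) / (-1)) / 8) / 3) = -209 / 816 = -0.26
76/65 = 1.17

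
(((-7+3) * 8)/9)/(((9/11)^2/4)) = -15488/729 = -21.25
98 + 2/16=785/8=98.12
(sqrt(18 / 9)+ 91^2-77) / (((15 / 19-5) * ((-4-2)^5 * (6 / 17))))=323 * sqrt(2) / 3732480+ 662473 / 933120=0.71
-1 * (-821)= 821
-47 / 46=-1.02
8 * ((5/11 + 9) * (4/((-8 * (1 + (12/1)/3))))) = -416/55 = -7.56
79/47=1.68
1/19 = 0.05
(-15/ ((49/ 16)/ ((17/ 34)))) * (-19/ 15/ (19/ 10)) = 80/ 49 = 1.63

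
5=5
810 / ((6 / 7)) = 945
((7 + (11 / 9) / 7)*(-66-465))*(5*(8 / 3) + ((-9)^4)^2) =-3443910933604 / 21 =-163995758743.05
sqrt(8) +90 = 2 * sqrt(2) +90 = 92.83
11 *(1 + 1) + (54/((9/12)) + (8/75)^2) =528814/5625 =94.01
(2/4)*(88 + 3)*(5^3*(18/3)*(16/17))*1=546000/17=32117.65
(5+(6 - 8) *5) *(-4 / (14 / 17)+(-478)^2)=-7996770 / 7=-1142395.71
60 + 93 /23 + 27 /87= 42924 /667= 64.35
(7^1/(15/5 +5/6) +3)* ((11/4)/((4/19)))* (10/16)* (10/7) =579975/10304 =56.29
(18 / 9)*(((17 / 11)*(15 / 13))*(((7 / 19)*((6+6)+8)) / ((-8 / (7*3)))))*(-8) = 1499400 / 2717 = 551.86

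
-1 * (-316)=316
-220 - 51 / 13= -2911 / 13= -223.92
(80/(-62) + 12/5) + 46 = 7302/155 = 47.11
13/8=1.62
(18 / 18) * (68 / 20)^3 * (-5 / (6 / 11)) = -54043 / 150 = -360.29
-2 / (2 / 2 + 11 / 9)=-9 / 10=-0.90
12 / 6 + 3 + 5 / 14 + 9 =201 / 14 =14.36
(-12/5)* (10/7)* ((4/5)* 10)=-192/7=-27.43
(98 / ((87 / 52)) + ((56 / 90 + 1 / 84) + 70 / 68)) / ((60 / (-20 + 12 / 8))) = -18.57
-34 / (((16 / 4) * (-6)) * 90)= 17 / 1080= 0.02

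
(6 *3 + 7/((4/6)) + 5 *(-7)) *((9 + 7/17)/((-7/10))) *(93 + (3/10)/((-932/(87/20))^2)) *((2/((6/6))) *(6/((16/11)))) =138621976653303/2067325120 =67053.79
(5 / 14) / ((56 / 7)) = 5 / 112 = 0.04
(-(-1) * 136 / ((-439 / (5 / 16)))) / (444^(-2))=-8378280 / 439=-19084.92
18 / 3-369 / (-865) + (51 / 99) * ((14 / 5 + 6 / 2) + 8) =128792 / 9515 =13.54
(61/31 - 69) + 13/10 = -20377/310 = -65.73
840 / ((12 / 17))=1190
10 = 10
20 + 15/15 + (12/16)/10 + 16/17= 14971/680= 22.02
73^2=5329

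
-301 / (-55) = 301 / 55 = 5.47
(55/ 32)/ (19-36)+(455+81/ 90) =1239773/ 2720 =455.80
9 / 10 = 0.90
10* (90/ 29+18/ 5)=1944/ 29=67.03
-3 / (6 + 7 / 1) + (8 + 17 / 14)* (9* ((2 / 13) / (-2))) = -1203 / 182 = -6.61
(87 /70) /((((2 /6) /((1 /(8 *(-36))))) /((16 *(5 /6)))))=-0.17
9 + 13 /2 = 31 /2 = 15.50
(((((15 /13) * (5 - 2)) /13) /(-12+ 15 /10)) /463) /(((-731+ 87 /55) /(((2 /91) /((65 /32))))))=10560 /12997497981013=0.00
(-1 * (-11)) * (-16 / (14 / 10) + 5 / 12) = -10175 / 84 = -121.13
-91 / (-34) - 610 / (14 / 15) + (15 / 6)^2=-644.64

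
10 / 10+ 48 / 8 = 7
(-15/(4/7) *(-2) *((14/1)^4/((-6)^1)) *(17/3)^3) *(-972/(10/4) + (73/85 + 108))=462310485140/27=17122610560.74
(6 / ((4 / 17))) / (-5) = -51 / 10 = -5.10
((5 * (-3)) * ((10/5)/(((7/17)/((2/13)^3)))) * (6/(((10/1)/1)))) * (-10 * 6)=9.55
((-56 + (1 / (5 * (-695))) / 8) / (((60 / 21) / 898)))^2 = 23941698964450444849 / 77284000000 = 309788558.62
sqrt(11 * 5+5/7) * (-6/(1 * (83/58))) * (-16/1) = 5568 * sqrt(2730)/581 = 500.73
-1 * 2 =-2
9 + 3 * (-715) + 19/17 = -36293/17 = -2134.88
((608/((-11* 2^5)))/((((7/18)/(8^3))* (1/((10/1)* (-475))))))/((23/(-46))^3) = -86414961.04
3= 3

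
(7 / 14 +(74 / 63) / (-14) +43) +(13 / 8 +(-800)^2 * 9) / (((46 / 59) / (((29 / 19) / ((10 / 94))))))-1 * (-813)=1634190038465981 / 15417360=105996749.02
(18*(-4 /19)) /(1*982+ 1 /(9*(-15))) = -9720 /2518811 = -0.00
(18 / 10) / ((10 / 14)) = 63 / 25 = 2.52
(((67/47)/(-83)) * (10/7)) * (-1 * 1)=670/27307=0.02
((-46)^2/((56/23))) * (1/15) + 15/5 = 12797/210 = 60.94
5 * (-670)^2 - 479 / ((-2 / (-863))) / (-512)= 2298781377 / 1024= 2244903.69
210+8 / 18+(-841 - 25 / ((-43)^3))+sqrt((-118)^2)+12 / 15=-1830965578 / 3577815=-511.76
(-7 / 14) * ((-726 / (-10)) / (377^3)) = -0.00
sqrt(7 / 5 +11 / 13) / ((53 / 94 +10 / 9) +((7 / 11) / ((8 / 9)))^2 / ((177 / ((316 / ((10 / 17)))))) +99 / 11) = 0.12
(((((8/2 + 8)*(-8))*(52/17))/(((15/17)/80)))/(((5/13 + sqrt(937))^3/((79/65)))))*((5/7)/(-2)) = -824570042920/54262682114697 + 714928213064*sqrt(937)/54262682114697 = 0.39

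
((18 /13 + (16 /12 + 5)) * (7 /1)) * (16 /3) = 33712 /117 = 288.14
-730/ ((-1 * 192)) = 365/ 96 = 3.80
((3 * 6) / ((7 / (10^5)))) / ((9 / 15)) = 3000000 / 7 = 428571.43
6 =6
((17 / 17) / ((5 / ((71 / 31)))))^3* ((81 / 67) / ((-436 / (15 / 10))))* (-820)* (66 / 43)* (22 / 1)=2588819654718 / 233880948475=11.07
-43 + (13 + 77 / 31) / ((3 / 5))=-533 / 31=-17.19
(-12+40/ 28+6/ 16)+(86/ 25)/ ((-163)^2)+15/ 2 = -100293159/ 37196600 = -2.70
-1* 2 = -2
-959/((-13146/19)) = 2603/1878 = 1.39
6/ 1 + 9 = 15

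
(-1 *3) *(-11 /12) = 2.75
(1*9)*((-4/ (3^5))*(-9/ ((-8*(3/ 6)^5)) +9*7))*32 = -1408/ 3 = -469.33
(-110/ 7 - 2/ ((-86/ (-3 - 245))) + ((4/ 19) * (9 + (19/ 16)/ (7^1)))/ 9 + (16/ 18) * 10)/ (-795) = 94389/ 6062140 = 0.02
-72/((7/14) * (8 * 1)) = -18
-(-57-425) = 482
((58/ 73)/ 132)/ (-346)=-29/ 1667028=-0.00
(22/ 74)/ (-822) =-0.00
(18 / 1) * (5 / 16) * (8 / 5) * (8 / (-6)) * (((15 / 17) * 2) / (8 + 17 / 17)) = -40 / 17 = -2.35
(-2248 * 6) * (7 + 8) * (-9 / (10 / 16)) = 2913408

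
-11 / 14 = -0.79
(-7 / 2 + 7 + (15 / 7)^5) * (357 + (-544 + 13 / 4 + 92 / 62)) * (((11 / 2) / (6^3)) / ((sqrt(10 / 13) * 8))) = -406826791789 * sqrt(130) / 144050780160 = -32.20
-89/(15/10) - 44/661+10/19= -2218180/37677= -58.87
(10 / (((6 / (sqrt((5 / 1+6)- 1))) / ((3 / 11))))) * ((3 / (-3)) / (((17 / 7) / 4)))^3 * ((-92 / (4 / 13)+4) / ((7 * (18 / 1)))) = 2312800 * sqrt(10) / 486387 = 15.04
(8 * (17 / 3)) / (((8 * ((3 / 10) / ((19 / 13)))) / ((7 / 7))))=3230 / 117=27.61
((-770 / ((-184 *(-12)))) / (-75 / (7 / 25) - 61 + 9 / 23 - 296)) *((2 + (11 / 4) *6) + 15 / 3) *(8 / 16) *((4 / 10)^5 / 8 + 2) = 79216291 / 6032340000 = 0.01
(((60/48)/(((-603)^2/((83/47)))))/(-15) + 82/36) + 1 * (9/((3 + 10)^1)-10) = -7.03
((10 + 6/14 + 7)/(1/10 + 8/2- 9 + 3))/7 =-1220/931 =-1.31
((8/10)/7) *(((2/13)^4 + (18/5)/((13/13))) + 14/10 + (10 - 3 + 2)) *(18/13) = 5758128/2599051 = 2.22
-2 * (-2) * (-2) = -8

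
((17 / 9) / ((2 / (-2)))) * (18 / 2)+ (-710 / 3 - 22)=-827 / 3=-275.67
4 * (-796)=-3184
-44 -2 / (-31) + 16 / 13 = -17210 / 403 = -42.70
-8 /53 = -0.15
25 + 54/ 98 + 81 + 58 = 8063/ 49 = 164.55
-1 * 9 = -9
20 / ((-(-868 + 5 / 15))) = 60 / 2603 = 0.02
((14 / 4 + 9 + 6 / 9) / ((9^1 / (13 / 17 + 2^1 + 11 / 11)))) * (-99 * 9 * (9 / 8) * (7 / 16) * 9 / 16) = -1478169 / 1088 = -1358.61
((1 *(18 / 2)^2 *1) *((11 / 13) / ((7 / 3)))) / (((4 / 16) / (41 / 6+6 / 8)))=891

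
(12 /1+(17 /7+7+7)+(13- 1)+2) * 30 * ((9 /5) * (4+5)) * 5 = 721710 /7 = 103101.43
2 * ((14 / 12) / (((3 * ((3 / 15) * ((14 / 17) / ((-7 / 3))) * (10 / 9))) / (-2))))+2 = 131 / 6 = 21.83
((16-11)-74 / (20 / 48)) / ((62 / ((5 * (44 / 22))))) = -863 / 31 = -27.84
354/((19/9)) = 3186/19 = 167.68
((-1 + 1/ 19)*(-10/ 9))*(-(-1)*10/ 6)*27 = 900/ 19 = 47.37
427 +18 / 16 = 3425 / 8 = 428.12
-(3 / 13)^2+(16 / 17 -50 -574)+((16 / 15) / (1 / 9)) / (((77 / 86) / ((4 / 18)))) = -2059775659 / 3318315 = -620.73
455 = 455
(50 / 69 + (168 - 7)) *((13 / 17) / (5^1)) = 145067 / 5865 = 24.73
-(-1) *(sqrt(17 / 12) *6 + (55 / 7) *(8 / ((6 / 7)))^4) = sqrt(51) + 4829440 / 81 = 59629.86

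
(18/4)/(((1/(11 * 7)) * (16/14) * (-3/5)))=-8085/16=-505.31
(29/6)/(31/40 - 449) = -580/53787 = -0.01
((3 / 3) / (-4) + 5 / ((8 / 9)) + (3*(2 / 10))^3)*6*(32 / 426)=22364 / 8875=2.52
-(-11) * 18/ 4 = 99/ 2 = 49.50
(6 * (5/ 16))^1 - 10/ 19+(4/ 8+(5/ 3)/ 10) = 919/ 456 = 2.02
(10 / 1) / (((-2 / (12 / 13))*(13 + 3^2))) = -30 / 143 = -0.21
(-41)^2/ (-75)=-1681/ 75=-22.41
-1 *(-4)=4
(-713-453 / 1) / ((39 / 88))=-102608 / 39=-2630.97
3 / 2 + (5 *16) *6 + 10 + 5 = 993 / 2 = 496.50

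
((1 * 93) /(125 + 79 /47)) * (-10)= -7.34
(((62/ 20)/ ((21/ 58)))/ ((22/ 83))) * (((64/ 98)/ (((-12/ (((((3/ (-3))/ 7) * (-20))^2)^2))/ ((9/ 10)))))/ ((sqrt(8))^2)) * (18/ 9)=-238774400/ 9058973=-26.36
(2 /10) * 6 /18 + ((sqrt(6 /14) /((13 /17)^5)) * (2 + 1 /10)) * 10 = 1 /15 + 4259571 * sqrt(21) /371293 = 52.64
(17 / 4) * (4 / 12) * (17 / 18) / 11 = 289 / 2376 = 0.12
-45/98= -0.46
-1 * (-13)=13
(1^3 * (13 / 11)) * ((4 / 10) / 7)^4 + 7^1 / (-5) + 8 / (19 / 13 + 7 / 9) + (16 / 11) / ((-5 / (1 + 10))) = -1.03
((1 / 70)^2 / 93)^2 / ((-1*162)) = -1 / 33641323380000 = -0.00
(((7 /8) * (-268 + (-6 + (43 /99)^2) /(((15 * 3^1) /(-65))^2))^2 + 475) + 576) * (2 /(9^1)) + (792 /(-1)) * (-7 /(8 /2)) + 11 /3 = 383017352096661163 /22688893517796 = 16881.27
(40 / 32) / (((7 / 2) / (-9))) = -45 / 14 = -3.21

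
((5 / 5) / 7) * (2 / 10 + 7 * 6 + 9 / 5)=44 / 7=6.29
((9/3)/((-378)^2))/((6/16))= 0.00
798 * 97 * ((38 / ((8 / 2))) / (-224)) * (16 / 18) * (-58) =1015493 / 6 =169248.83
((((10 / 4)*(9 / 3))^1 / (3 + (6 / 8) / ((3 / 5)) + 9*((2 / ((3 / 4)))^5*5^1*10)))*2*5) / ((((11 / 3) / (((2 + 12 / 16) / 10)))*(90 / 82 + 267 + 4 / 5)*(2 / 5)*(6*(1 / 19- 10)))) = -292125 / 20232013105696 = -0.00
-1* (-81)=81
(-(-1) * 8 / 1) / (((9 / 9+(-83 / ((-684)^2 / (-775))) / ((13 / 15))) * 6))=2703168 / 2349001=1.15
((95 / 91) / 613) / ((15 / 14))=0.00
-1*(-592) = 592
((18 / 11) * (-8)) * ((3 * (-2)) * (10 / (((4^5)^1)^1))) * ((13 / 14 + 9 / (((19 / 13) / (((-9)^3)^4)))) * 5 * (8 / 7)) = 312268217010384375 / 40964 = 7622991334107.62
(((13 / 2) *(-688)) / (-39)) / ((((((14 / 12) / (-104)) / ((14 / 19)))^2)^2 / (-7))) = -1947123817906176 / 130321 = -14940982787.93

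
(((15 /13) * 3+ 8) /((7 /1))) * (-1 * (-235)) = 384.78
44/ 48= 11/ 12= 0.92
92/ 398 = 46/ 199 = 0.23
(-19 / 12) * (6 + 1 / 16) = -1843 / 192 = -9.60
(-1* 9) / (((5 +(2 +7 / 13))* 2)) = -117 / 196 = -0.60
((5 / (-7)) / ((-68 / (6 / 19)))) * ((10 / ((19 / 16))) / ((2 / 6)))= 3600 / 42959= 0.08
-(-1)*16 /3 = 16 /3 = 5.33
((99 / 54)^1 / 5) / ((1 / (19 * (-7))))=-1463 / 30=-48.77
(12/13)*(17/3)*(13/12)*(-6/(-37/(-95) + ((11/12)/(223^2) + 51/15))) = -385499208/42966065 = -8.97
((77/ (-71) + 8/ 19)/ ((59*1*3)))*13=-11635/ 238773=-0.05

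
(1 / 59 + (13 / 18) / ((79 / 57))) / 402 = 15047 / 11242332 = 0.00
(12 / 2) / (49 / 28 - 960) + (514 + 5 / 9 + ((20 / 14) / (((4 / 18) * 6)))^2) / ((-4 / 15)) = -1933.89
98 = 98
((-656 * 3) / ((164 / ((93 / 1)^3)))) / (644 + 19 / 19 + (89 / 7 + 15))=-67565988 / 4709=-14348.27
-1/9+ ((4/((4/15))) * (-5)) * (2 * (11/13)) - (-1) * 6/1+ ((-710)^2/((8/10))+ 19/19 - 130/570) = 1400500532/2223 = 630004.74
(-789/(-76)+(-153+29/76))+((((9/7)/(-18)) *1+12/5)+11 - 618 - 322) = -710824/665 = -1068.91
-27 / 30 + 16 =151 / 10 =15.10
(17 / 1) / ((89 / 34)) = 578 / 89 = 6.49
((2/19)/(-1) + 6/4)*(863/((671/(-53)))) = -2424167/25498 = -95.07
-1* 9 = -9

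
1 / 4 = 0.25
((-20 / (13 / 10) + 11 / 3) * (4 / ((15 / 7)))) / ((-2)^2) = -3199 / 585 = -5.47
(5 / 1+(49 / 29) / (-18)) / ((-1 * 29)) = -2561 / 15138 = -0.17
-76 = -76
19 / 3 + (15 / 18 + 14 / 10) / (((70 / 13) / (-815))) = -331.70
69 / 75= 23 / 25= 0.92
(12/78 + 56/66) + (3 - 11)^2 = 27886/429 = 65.00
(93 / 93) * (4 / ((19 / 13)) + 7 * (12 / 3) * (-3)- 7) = -1677 / 19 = -88.26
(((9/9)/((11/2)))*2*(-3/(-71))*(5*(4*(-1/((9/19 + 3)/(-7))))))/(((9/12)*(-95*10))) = -112/128865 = -0.00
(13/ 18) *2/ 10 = 13/ 90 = 0.14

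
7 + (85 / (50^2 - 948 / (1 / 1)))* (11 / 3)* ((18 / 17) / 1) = 5597 / 776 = 7.21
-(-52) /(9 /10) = 520 /9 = 57.78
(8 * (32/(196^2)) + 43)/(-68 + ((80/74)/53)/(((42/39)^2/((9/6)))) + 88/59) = -11946963041/18468279879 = -0.65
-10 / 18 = -5 / 9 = -0.56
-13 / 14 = -0.93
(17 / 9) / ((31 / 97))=1649 / 279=5.91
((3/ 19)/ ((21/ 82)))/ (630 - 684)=-41/ 3591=-0.01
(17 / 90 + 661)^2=3541083049 / 8100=437170.75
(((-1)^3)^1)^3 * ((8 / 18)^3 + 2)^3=-3525688648 / 387420489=-9.10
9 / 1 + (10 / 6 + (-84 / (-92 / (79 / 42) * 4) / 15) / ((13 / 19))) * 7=752027 / 35880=20.96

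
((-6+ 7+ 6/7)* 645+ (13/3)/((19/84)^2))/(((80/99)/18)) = 2887746147/101080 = 28568.92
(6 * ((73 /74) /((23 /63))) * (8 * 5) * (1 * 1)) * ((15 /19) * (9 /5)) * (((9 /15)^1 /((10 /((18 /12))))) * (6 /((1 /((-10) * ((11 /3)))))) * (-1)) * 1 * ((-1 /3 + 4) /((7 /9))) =1390879512 /16169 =86021.37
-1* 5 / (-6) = 5 / 6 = 0.83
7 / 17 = 0.41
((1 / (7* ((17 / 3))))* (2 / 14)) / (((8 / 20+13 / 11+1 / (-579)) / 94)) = 4490145 / 20957447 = 0.21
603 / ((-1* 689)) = -603 / 689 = -0.88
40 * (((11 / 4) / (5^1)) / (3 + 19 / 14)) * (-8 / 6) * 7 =-8624 / 183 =-47.13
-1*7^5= -16807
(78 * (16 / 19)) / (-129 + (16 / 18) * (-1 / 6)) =-33696 / 66253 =-0.51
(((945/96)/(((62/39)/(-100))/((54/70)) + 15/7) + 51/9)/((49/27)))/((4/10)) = 3481974315/245283808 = 14.20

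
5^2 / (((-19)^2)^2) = 25 / 130321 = 0.00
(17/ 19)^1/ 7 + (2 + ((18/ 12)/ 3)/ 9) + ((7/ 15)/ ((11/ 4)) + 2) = 573169/ 131670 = 4.35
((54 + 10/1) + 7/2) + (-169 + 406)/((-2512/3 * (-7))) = 1187631/17584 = 67.54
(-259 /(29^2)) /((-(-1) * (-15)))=259 /12615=0.02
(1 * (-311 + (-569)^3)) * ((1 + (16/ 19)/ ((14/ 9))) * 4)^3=-101573189397760000/ 2352637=-43174186837.05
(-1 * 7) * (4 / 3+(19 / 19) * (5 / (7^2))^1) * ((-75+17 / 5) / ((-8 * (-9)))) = 37769 / 3780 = 9.99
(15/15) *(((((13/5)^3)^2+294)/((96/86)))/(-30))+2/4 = -393834037/22500000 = -17.50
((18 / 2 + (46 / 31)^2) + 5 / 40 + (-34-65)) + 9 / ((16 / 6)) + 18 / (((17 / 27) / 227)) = 6405.23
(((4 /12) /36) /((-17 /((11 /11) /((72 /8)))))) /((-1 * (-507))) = -1 /8377668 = -0.00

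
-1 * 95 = -95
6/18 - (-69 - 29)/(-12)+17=55/6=9.17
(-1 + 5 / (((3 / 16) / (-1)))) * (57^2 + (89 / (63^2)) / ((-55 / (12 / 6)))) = -58866942991 / 654885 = -89888.98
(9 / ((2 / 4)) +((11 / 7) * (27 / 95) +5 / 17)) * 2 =37.48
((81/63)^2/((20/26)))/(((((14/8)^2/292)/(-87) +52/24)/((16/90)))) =21136128/119862575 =0.18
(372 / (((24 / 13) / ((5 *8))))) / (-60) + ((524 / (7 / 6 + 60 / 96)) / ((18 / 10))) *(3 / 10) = -11041 / 129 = -85.59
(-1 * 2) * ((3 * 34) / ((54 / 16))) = -544 / 9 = -60.44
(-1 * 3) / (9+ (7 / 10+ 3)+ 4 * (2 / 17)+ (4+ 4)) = -510 / 3599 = -0.14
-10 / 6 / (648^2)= -5 / 1259712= -0.00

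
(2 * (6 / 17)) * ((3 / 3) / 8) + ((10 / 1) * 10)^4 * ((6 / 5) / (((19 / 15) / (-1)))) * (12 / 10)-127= -73440081985 / 646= -113684337.44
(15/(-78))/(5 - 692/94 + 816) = -235/994266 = -0.00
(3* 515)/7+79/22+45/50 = 86704/385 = 225.21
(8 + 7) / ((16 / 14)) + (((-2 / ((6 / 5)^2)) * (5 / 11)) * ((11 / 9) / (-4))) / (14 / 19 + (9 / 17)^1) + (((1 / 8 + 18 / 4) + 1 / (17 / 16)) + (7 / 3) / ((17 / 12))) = 92321189 / 4505544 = 20.49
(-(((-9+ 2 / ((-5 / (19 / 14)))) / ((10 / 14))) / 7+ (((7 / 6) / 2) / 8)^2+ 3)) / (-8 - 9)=1768831 / 27417600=0.06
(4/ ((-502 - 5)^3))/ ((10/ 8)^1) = -16/ 651619215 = -0.00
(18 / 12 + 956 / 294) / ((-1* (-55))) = 127 / 1470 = 0.09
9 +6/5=51/5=10.20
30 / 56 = 15 / 28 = 0.54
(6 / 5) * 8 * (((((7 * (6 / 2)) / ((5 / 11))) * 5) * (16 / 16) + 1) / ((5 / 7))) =77952 / 25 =3118.08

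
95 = 95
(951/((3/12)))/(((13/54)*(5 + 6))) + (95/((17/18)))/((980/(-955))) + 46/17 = 18795005/14014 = 1341.16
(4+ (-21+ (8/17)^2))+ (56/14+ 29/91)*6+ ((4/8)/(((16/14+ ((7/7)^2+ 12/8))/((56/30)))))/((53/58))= 9.41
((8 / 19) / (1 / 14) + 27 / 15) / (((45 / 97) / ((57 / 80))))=70907 / 6000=11.82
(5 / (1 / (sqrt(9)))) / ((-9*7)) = -5 / 21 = -0.24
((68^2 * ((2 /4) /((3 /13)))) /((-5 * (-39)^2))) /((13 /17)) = -1.72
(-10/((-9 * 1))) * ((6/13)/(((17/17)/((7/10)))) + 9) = 404/39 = 10.36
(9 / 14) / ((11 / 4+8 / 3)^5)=1119744 / 8122034375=0.00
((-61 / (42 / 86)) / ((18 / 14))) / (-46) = 2623 / 1242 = 2.11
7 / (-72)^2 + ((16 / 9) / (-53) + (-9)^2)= 22246067 / 274752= 80.97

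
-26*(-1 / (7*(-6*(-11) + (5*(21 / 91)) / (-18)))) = 2028 / 36001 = 0.06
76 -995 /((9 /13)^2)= -1999.99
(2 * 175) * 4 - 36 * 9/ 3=1292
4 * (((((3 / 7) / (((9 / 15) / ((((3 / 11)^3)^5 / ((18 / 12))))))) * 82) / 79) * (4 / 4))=15688138320 / 2310018237686855003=0.00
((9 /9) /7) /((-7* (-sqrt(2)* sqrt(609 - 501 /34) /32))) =0.02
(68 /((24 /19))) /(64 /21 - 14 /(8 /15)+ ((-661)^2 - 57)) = 4522 /36694627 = 0.00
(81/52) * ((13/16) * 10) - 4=277/32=8.66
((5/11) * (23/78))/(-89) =-115/76362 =-0.00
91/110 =0.83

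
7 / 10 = 0.70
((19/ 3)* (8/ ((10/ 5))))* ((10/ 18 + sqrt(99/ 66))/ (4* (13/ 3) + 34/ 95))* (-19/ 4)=-34295* sqrt(6)/ 10084 - 171475/ 45378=-12.11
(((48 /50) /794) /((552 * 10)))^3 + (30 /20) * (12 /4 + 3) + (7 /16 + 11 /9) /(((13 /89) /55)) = 7058385872031480648437617 /11133991953205875000000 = 633.95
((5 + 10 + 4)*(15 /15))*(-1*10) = -190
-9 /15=-3 /5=-0.60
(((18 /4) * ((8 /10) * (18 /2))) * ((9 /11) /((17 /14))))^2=416649744 /874225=476.59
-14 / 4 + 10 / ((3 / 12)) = 73 / 2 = 36.50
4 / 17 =0.24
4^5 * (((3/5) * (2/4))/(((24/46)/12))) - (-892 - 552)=42548/5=8509.60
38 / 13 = 2.92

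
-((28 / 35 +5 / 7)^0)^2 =-1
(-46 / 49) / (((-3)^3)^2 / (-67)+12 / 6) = 3082 / 29155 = 0.11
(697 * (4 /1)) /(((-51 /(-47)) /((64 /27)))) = 493312 /81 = 6090.27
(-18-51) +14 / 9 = -607 / 9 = -67.44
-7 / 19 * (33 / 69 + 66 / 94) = -8932 / 20539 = -0.43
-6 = -6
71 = 71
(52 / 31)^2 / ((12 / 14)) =9464 / 2883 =3.28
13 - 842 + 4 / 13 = -10773 / 13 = -828.69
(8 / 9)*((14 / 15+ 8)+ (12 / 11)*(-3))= 7472 / 1485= 5.03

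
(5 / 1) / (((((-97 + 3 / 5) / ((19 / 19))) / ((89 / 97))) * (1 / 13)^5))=-826126925 / 46754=-17669.65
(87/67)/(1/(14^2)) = 17052/67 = 254.51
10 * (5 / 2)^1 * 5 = 125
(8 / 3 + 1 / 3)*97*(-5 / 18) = -485 / 6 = -80.83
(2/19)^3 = 8/6859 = 0.00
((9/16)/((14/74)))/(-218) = -333/24416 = -0.01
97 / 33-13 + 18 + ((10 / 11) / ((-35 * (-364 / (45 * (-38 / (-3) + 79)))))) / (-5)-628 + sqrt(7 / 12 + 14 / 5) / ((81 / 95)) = -26071063 / 42042 + 19 * sqrt(3045) / 486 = -617.96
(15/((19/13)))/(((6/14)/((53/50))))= 4823/190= 25.38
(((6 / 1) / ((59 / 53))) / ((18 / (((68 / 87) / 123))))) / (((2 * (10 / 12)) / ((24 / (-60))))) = -7208 / 15783975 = -0.00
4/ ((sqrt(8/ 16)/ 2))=8 *sqrt(2)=11.31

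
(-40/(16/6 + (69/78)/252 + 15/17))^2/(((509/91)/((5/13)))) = 27790325821440/3187857492389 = 8.72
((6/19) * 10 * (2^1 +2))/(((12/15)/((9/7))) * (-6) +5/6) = -2400/551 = -4.36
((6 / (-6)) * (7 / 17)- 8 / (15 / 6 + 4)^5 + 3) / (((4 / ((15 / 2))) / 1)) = 4.85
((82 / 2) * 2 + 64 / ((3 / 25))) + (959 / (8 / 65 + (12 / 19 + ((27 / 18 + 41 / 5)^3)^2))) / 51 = 2152222322924074622 / 3497652617496871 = 615.33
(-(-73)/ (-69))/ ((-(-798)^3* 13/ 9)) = -73/ 50647569336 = -0.00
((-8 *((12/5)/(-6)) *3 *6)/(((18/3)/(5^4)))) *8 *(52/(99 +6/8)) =3328000/133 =25022.56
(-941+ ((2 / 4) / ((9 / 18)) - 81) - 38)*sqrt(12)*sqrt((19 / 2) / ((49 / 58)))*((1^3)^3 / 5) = -2118*sqrt(1653) / 35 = -2460.34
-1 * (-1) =1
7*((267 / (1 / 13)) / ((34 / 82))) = 996177 / 17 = 58598.65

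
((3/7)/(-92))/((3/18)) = -9/322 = -0.03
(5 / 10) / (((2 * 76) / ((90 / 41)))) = 45 / 6232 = 0.01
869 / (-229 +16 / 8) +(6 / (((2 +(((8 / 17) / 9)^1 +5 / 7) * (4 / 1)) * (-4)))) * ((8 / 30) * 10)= -2843831 / 615851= -4.62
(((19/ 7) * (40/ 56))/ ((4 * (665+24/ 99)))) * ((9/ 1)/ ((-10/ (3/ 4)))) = -0.00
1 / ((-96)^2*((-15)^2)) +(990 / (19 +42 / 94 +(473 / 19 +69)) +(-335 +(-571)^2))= 3797785860946423 / 11659852800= 325714.73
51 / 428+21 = 9039 / 428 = 21.12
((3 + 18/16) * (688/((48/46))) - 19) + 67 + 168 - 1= 11739/4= 2934.75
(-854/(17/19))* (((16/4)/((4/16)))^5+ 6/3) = -17014226628/17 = -1000836860.47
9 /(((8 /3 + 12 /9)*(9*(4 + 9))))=1 /52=0.02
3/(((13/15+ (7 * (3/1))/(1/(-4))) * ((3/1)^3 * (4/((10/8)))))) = -0.00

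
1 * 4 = 4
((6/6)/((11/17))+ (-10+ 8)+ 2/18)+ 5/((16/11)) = 4901/1584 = 3.09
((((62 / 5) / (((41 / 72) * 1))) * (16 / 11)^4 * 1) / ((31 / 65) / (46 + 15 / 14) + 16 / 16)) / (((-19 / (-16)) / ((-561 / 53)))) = -681713332125696 / 792587075731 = -860.11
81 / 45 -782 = -3901 / 5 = -780.20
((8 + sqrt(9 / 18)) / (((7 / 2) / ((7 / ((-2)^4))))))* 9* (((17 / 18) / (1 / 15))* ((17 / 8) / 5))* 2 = 867* sqrt(2) / 128 + 867 / 8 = 117.95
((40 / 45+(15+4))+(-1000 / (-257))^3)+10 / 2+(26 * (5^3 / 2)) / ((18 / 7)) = 72896871013 / 101847558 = 715.74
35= 35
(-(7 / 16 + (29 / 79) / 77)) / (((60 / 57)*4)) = -163571 / 1557248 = -0.11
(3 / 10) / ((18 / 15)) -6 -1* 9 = -59 / 4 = -14.75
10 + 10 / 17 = 180 / 17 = 10.59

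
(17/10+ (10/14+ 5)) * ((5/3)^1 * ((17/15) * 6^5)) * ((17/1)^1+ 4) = 11434608/5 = 2286921.60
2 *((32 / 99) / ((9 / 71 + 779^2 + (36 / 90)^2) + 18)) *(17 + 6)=1306400 / 53320174083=0.00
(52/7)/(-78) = -2/21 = -0.10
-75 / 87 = -25 / 29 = -0.86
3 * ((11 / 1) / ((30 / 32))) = 176 / 5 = 35.20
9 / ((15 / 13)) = 39 / 5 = 7.80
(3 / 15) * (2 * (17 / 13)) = 34 / 65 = 0.52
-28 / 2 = -14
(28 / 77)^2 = 16 / 121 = 0.13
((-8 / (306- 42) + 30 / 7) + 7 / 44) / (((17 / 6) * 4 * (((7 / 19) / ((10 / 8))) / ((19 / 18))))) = 7362595 / 5277888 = 1.39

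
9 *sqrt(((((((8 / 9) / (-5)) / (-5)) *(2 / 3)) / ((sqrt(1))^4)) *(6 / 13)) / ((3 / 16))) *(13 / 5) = 16 *sqrt(78) / 25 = 5.65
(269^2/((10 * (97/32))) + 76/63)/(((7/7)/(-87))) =-2116325692/10185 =-207788.48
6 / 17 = 0.35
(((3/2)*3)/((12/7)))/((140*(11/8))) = 3/220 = 0.01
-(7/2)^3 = -343/8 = -42.88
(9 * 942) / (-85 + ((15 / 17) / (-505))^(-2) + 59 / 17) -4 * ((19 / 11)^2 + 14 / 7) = -120696400854 / 6062709719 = -19.91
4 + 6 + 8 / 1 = 18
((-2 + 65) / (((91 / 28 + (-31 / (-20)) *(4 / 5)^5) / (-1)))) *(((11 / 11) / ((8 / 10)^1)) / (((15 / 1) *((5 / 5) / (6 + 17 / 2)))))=-9515625 / 469738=-20.26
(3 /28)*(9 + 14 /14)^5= 75000 /7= 10714.29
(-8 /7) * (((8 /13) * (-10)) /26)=0.27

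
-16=-16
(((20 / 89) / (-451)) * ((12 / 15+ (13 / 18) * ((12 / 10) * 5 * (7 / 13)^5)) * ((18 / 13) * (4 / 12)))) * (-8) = 2483008 / 1354848157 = 0.00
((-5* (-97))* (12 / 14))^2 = 8468100 / 49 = 172818.37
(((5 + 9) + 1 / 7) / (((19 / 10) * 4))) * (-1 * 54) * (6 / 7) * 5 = -430.67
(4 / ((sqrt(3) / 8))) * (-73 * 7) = -16352 * sqrt(3) / 3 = -9440.83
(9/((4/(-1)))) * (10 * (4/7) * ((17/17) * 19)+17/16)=-110511/448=-246.68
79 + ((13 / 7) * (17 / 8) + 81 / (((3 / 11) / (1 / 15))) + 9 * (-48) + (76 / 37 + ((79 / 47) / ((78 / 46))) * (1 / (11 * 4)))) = -68343569251 / 208888680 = -327.18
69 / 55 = 1.25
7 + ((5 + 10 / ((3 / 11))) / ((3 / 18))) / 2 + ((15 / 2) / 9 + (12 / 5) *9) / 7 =28393 / 210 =135.20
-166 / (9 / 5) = -830 / 9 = -92.22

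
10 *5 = 50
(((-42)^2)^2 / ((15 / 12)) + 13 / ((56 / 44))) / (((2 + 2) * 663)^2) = 174255691 / 492317280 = 0.35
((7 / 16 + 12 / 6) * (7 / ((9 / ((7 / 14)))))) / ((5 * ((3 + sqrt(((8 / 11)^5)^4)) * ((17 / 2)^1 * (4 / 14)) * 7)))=2360305638691 / 643709887516320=0.00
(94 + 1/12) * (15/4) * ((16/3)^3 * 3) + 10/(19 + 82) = 145957210/909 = 160568.99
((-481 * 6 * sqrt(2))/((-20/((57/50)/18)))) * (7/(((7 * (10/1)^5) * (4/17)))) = 155363 * sqrt(2)/400000000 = 0.00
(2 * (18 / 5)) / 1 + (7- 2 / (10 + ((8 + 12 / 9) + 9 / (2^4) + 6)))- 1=81558 / 6215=13.12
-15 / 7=-2.14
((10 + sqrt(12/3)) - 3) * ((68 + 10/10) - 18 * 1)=459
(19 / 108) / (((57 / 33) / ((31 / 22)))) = 31 / 216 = 0.14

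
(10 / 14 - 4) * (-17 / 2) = 391 / 14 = 27.93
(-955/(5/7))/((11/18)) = -24066/11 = -2187.82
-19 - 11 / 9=-182 / 9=-20.22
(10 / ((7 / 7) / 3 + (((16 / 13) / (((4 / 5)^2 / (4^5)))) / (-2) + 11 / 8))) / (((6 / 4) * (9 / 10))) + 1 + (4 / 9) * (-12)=-11980813 / 2760003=-4.34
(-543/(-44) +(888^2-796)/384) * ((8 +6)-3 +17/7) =27713.46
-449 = -449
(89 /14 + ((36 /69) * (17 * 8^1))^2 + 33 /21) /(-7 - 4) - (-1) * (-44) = -40931159 /81466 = -502.43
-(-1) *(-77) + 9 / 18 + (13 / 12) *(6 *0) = -153 / 2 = -76.50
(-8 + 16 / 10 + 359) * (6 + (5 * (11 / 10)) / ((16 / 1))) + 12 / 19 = 6801811 / 3040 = 2237.44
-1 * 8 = -8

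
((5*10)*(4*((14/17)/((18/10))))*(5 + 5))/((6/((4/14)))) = 43.57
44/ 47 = 0.94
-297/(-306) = 33/34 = 0.97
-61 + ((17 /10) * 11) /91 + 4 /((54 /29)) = -1440941 /24570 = -58.65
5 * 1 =5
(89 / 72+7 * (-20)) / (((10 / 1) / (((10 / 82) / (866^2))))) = -9991 / 4427740224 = -0.00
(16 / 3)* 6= 32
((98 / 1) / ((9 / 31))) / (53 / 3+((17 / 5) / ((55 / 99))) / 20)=1519000 / 80877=18.78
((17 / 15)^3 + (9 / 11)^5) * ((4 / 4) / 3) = 990533938 / 1630641375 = 0.61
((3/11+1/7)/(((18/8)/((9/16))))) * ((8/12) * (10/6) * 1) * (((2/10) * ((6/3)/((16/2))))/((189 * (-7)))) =-4/916839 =-0.00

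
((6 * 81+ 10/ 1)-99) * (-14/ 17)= -5558/ 17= -326.94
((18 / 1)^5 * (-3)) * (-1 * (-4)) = -22674816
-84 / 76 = -1.11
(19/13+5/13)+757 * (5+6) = 108275/13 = 8328.85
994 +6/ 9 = 2984/ 3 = 994.67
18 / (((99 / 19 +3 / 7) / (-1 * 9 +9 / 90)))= -35511 / 1250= -28.41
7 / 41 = 0.17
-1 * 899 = -899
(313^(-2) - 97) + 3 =-9209085 / 97969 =-94.00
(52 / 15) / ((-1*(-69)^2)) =-52 / 71415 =-0.00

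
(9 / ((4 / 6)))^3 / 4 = 19683 / 32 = 615.09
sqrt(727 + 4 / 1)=sqrt(731)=27.04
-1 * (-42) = 42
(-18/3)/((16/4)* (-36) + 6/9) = 9/215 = 0.04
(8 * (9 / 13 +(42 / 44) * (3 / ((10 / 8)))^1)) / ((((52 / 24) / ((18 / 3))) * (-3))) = -204768 / 9295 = -22.03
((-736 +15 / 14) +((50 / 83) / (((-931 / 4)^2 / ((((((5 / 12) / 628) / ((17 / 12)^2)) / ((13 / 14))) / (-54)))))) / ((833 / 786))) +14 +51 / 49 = -21811287387896577659 / 30298178060832318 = -719.89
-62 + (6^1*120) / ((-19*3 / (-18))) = 3142 / 19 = 165.37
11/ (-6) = -11/ 6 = -1.83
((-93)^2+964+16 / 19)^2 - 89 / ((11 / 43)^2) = 4037198953328 / 43681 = 92424600.02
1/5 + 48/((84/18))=367/35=10.49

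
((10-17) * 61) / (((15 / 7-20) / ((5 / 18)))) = 2989 / 450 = 6.64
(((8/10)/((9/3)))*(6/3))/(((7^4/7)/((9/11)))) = 24/18865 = 0.00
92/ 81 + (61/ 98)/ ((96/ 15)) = 313217/ 254016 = 1.23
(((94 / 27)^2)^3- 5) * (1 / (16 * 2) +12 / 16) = 17198316965275 / 12397455648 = 1387.25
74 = 74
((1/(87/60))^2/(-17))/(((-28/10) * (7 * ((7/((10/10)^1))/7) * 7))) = 1000/4903871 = 0.00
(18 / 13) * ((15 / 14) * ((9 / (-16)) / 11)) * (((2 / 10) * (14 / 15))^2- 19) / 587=2880333 / 1175174000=0.00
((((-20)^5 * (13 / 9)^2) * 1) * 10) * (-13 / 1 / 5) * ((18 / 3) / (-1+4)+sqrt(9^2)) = 154668800000 / 81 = 1909491358.02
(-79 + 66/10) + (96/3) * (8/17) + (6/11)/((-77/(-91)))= -583124/10285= -56.70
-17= -17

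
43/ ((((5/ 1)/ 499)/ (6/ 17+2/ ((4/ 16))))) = 3046894/ 85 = 35845.81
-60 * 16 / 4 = -240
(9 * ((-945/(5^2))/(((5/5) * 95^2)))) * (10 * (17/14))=-4131/9025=-0.46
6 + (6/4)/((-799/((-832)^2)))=-1033542/799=-1293.54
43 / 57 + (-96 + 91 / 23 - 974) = -1396594 / 1311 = -1065.29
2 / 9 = 0.22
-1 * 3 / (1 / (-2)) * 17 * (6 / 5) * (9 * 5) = 5508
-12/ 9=-4/ 3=-1.33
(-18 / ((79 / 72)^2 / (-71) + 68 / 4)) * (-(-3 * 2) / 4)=-9937728 / 6250847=-1.59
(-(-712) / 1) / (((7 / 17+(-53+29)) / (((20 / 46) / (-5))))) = 24208 / 9223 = 2.62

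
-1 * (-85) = 85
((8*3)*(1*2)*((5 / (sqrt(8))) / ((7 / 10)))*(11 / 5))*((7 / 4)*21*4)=27720*sqrt(2)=39202.00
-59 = -59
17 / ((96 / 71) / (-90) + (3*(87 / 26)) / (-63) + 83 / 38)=31303545 / 3700901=8.46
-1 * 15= -15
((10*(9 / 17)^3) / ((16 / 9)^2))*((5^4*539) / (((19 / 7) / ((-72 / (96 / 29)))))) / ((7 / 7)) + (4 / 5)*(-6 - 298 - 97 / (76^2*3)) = -17266202079860851 / 13621194240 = -1267598.26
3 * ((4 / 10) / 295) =6 / 1475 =0.00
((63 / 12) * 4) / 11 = 21 / 11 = 1.91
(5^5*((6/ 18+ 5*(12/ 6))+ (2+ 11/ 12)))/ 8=165625/ 32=5175.78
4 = 4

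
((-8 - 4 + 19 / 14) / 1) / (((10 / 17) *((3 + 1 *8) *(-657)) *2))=2533 / 2023560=0.00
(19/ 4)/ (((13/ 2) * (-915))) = -19/ 23790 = -0.00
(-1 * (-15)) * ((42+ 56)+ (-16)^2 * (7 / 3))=10430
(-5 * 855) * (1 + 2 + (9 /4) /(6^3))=-411825 /32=-12869.53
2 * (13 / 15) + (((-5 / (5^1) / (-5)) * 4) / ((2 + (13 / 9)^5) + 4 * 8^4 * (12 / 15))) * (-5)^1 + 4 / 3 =178107267374 / 58084233285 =3.07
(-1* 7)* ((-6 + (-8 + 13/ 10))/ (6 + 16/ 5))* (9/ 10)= 8001/ 920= 8.70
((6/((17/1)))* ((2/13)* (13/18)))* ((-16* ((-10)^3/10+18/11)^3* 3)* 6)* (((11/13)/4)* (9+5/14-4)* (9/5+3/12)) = 4674209227920/187187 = 24970800.47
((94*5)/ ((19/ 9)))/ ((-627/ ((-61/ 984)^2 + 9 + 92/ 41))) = -2559313795/ 640824096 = -3.99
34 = 34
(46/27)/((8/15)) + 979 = 35359/36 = 982.19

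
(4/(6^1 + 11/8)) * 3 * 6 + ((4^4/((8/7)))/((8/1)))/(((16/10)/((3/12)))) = 14.14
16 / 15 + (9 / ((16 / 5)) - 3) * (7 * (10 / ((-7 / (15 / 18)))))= 2.63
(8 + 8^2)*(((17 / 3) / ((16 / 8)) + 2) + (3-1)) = 492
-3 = -3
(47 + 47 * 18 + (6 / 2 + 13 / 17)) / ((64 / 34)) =15245 / 32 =476.41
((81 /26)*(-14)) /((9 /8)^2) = -448 /13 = -34.46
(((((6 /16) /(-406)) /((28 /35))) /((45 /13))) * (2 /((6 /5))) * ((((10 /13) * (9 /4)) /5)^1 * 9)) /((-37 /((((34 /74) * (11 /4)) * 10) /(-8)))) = -42075 /569153536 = -0.00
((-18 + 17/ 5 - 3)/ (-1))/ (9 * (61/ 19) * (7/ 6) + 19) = 3344/ 10015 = 0.33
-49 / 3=-16.33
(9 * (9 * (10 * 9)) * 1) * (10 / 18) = 4050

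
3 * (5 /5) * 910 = 2730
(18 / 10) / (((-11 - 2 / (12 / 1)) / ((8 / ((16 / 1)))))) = -27 / 335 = -0.08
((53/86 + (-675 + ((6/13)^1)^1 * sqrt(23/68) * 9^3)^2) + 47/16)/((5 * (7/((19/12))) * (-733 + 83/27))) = -14.24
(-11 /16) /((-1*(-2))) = -11 /32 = -0.34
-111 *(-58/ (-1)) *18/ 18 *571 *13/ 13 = -3676098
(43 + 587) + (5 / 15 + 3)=633.33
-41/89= -0.46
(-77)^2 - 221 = 5708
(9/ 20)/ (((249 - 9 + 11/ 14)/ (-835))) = -10521/ 6742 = -1.56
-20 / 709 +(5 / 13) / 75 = -0.02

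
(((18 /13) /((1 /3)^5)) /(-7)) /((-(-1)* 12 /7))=-28.04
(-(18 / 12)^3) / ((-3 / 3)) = 27 / 8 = 3.38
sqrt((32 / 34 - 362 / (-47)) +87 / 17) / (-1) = -sqrt(8785005) / 799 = -3.71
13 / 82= 0.16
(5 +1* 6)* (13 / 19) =143 / 19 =7.53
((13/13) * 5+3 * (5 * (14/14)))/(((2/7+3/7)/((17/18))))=238/9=26.44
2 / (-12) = -0.17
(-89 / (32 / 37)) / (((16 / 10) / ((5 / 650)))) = -3293 / 6656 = -0.49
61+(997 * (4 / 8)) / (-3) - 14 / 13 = -8287 / 78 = -106.24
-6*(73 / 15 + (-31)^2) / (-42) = 14488 / 105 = 137.98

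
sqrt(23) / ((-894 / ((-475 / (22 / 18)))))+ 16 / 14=8 / 7+ 1425 * sqrt(23) / 3278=3.23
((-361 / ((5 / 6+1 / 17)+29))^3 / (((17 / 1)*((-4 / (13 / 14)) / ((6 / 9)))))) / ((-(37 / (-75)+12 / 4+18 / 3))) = -119307178068975 / 63293774607217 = -1.88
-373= -373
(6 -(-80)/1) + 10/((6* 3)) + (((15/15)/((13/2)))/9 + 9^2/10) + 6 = 117787/1170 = 100.67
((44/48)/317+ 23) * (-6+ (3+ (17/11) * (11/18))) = -3237611/68472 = -47.28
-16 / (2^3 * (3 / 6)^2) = -8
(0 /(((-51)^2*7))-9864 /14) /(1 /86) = -424152 /7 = -60593.14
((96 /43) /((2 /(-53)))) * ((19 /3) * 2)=-32224 /43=-749.40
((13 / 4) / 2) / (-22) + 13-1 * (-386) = 70211 / 176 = 398.93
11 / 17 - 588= -9985 / 17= -587.35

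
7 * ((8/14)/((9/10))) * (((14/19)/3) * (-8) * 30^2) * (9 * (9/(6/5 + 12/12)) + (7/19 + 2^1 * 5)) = -4418176000/11913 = -370870.14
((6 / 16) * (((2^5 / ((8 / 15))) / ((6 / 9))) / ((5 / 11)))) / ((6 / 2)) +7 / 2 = 113 / 4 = 28.25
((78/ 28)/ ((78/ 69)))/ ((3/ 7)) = 23/ 4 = 5.75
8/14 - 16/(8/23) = -318/7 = -45.43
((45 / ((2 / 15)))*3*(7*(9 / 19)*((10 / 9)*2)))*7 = 992250 / 19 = 52223.68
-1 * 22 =-22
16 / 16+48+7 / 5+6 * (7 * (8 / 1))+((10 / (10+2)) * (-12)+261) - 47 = 2952 / 5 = 590.40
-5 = -5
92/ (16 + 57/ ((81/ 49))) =2484/ 1363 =1.82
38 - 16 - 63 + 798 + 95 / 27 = 20534 / 27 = 760.52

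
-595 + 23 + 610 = 38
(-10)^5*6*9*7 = -37800000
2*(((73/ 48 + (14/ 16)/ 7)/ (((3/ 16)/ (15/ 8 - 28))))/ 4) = -16511/ 144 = -114.66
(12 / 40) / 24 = 1 / 80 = 0.01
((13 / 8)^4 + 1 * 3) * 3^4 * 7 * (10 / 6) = 38602305 / 4096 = 9424.39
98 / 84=7 / 6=1.17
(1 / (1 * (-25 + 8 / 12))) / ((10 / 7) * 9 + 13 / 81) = -1701 / 538813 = -0.00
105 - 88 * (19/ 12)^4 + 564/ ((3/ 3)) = 115.94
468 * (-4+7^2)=21060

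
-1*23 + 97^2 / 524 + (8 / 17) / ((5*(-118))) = -13256741 / 2627860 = -5.04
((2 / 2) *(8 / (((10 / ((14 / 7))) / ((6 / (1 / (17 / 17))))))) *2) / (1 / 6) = 576 / 5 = 115.20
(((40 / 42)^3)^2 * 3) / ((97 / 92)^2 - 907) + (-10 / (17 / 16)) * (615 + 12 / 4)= -21674719482916562240 / 3726436839193341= -5816.47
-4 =-4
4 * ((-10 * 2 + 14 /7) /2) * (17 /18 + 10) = -394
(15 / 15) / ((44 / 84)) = 1.91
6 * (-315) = -1890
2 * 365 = 730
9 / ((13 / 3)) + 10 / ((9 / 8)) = 1283 / 117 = 10.97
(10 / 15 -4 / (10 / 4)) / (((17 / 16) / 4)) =-896 / 255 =-3.51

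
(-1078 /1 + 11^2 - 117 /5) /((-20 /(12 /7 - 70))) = -585789 /175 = -3347.37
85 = 85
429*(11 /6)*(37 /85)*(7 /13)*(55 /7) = 49247 /34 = 1448.44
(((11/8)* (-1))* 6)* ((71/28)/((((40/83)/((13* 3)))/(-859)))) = 6514905969/4480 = 1454220.08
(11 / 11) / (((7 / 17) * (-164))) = -17 / 1148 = -0.01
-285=-285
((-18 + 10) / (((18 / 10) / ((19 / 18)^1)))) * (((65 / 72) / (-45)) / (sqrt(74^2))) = 1235 / 971028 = 0.00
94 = 94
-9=-9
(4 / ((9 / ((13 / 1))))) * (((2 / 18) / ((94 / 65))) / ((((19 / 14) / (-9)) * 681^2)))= -23660 / 3727247157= -0.00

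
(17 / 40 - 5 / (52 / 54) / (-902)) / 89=101021 / 20872280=0.00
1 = 1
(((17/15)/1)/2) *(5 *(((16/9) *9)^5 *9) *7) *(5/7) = 133693440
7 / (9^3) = 7 / 729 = 0.01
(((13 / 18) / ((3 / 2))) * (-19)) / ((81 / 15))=-1235 / 729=-1.69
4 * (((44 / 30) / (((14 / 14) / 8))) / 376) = 88 / 705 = 0.12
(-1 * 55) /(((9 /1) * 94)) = -55 /846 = -0.07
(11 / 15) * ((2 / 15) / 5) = 22 / 1125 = 0.02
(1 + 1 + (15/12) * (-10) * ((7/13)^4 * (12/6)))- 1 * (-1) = 0.90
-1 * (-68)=68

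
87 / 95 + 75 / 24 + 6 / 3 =4591 / 760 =6.04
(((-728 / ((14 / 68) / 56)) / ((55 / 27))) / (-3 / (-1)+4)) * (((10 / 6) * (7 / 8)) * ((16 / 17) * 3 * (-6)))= 3773952 / 11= 343086.55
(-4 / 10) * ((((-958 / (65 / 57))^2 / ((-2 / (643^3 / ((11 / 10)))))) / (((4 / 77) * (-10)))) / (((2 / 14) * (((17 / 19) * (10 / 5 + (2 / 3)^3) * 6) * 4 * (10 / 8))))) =-1660526639793615703977 / 222657500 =-7457761987777.71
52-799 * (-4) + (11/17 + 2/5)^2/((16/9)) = 375540089/115600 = 3248.62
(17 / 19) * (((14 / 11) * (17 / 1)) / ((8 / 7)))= 14161 / 836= 16.94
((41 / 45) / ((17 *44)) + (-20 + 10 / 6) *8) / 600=-4936759 / 20196000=-0.24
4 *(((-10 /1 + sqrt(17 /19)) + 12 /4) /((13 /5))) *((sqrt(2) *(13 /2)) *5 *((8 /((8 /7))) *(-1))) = 350 *sqrt(2) *(133-sqrt(323)) /19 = 2996.62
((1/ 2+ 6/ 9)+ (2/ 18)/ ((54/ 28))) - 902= -437777/ 486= -900.78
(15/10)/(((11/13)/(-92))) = -1794/11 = -163.09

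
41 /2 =20.50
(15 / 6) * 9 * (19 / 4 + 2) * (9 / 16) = 10935 / 128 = 85.43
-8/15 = -0.53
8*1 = 8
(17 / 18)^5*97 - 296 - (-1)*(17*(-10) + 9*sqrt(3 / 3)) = -725806447 / 1889568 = -384.11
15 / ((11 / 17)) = 255 / 11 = 23.18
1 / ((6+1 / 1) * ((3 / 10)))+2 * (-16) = -31.52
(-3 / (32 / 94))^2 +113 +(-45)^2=567209 / 256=2215.66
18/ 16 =9/ 8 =1.12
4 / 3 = 1.33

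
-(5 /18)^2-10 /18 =-205 /324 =-0.63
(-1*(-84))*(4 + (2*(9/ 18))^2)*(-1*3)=-1260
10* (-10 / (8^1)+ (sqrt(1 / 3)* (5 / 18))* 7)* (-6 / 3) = 25 -350* sqrt(3) / 27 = 2.55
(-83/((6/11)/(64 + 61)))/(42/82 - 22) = 4679125/5286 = 885.19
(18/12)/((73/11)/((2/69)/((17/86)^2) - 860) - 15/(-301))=659677018/18519563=35.62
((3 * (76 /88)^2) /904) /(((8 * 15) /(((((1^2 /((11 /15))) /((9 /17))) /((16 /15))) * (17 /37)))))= 521645 /22793875456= 0.00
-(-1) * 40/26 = 20/13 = 1.54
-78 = -78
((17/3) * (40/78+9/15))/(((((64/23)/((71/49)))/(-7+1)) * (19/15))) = -860591/55328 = -15.55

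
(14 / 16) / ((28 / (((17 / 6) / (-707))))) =-17 / 135744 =-0.00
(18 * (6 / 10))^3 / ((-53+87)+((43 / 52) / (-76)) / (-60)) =7467572736 / 201553075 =37.05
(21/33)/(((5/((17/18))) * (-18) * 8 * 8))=-119/1140480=-0.00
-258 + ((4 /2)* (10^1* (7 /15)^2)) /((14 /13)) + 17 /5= -2255 /9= -250.56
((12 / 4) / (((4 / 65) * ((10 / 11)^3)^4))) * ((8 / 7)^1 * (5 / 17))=122398706692119 / 2380000000000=51.43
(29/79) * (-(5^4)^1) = -229.43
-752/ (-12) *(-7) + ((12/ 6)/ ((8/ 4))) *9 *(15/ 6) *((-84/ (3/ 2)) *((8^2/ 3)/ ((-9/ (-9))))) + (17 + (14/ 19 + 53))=-1553132/ 57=-27247.93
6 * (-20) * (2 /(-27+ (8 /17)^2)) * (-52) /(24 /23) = -3456440 /7739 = -446.63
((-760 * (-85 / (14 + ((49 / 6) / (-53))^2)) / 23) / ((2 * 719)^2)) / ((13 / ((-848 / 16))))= -86557087800 / 219203334975443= -0.00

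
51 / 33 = 17 / 11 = 1.55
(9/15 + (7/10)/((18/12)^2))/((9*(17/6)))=0.04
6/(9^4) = 2/2187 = 0.00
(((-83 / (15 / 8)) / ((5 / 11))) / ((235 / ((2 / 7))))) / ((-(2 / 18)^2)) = 394416 / 41125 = 9.59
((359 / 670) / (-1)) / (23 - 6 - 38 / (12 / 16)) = 1077 / 67670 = 0.02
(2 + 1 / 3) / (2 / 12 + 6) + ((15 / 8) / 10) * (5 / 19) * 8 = 1087 / 1406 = 0.77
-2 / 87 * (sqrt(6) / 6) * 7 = -7 * sqrt(6) / 261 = -0.07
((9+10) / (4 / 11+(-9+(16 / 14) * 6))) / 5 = -1463 / 685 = -2.14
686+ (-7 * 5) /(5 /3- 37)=72821 /106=686.99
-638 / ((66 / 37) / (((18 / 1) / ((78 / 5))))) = -412.69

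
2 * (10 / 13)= 20 / 13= 1.54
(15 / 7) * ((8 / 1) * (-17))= -2040 / 7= -291.43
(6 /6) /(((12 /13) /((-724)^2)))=1703572 /3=567857.33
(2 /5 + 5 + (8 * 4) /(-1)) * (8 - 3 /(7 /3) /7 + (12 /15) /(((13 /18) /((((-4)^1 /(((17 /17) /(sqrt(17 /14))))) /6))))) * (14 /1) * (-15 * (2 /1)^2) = 174648 - 76608 * sqrt(238) /65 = 156465.68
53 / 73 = 0.73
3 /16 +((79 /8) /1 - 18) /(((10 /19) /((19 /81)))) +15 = 7495 /648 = 11.57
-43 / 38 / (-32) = 43 / 1216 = 0.04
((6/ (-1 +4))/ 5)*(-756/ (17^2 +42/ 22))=-2079/ 2000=-1.04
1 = 1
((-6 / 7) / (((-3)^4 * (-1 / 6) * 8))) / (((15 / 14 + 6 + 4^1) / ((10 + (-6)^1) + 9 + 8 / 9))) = 25 / 2511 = 0.01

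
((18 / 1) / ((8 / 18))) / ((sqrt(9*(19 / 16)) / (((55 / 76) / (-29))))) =-1485*sqrt(19) / 20938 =-0.31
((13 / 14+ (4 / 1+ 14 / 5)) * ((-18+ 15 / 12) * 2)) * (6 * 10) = -108741 / 7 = -15534.43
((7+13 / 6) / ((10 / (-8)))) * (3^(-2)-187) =37004 / 27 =1370.52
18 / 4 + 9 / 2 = 9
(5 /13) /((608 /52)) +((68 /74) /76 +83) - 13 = 70.04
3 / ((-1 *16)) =-3 / 16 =-0.19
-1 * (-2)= 2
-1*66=-66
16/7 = 2.29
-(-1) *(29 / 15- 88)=-1291 / 15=-86.07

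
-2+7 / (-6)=-19 / 6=-3.17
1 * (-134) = -134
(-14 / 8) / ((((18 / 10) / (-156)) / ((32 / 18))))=7280 / 27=269.63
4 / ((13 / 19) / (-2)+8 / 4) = 152 / 63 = 2.41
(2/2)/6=1/6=0.17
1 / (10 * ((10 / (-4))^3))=-4 / 625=-0.01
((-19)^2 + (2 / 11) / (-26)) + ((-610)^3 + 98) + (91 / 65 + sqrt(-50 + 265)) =-162291085819 / 715 + sqrt(215) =-226980524.94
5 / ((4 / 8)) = 10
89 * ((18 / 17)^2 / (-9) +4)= 99680 / 289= 344.91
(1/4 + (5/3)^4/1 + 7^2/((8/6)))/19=2.35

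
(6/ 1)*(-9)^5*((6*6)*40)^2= -734664038400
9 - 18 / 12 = 15 / 2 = 7.50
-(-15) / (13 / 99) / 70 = 297 / 182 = 1.63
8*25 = 200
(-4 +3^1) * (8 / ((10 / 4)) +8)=-56 / 5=-11.20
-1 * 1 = -1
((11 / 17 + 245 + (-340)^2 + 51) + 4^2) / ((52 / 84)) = 41380815 / 221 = 187243.51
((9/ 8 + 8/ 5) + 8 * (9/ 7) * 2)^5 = 11809646353408768843/ 1721036800000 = 6861937.15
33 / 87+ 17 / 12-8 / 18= 1411 / 1044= 1.35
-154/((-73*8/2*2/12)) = 231/73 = 3.16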